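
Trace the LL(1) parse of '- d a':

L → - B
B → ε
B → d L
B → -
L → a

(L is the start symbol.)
Stack is shown with the top on the left.

Stack  Input    Action
----------------------
L $    - d a $  output L → - B
- B $  - d a $  match '-'
B $    d a $    output B → d L
d L $  d a $    match 'd'
L $    a $      output L → a
a $    a $      match 'a'
$      $        accept

The string is accepted.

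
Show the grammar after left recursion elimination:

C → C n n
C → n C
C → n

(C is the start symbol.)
C → n C C'
C → n C'
C' → n n C'
C' → ε

C is directly left-recursive. The standard transformation for
  A → A α₁ | ... | A α_m | β₁ | ... | β_n
is
  A  → β₁ A' | ... | β_n A'
  A' → α₁ A' | ... | α_m A' | ε

C → n C becomes C → n C C'
C → n becomes C → n C'
C → C n n becomes C' → n n C'
Add C' → ε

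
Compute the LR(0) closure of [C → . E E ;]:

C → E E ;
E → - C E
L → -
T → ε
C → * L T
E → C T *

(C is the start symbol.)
Start with: [C → . E E ;]
  [C → . E E ;] has the dot before E: add [E → . - C E], [E → . C T *]
  [E → . C T *] has the dot before C: add [C → . * L T]
No further items can be added.

CLOSURE = { [C → . * L T], [C → . E E ;], [E → . - C E], [E → . C T *] }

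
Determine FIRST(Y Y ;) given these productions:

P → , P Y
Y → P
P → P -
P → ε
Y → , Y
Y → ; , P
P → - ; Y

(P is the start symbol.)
FIRST sets of the non-terminals involved (from the grammar, by fixed-point iteration):
  FIRST(Y) = { ',', '-', ';', ε }

To compute FIRST(Y Y ;), process the symbols left to right:
Symbol Y is a non-terminal. Add FIRST(Y) \ {ε} = { ',', '-', ';' }
Y is nullable (ε ∈ FIRST(Y)), continue to the next symbol.
Symbol Y is a non-terminal. Add FIRST(Y) \ {ε} = { ',', '-', ';' }
Y is nullable (ε ∈ FIRST(Y)), continue to the next symbol.
Symbol ; is a terminal. Add ';' and stop.
FIRST(Y Y ;) = { ',', '-', ';' }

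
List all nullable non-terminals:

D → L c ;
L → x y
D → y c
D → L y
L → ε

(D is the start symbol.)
{ 'L' }

A non-terminal is nullable if it can derive ε (the empty string): either it has an ε-production, or it has a production whose right-hand side consists entirely of nullable non-terminals.

ε-productions: L → ε
So L is immediately nullable.
No further non-terminal can be added: every production for the remaining non-terminals contains a terminal or a non-nullable non-terminal.
Nullable = { 'L' }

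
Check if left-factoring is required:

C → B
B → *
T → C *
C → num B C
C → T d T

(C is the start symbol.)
No, left-factoring is not needed

Left-factoring is needed when two productions for the same non-terminal
share a common prefix on the right-hand side.

Productions for C:
  C → B
  C → num B C
  C → T d T

No common prefixes found.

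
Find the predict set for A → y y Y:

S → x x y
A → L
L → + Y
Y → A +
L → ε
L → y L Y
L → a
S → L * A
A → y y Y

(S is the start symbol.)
{ 'y' }

PREDICT(A → y y Y) = (FIRST(RHS) \ {ε}) ∪ (FOLLOW(A) if ε ∈ FIRST(RHS), i.e. RHS ⇒* ε)
FIRST(y y Y) = { 'y' }
ε ∉ FIRST(y y Y), so FOLLOW(A) is not added.
PREDICT(A → y y Y) = { 'y' }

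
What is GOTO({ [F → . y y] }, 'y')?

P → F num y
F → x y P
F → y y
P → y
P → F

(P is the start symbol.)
{ [F → y . y] }

GOTO(I, 'y') = CLOSURE({ [A → αX.β] : [A → α.Xβ] ∈ I, X = 'y' })

Items with dot before 'y', with the dot advanced:
  [F → . y y] → [F → y . y]
Closure adds nothing (no advanced item has the dot before a non-terminal).

GOTO = { [F → y . y] }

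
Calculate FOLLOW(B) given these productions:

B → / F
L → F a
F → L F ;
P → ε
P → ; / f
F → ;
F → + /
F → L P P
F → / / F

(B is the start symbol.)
To compute FOLLOW(B), find every occurrence of B on a right-hand side N → α B β: add FIRST(β) \ {ε}, and if β is empty or nullable also add FOLLOW(N). Iterate to a fixed point.

B is the start symbol, so $ ∈ FOLLOW(B).
B does not occur on any right-hand side.

Taking the union: FOLLOW(B) = { $ }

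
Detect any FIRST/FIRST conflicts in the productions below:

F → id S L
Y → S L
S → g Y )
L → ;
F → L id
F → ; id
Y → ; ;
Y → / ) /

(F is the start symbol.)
Yes. F → L id / F → ';' id on { ';' }

FIRST sets of the non-terminals at (or reachable through a nullable prefix from) the front of some alternative:
  FIRST(L) = { ';' }
  FIRST(S) = { 'g' }

Productions for F:
  F → id S L: FIRST = { 'id' }
  F → L id: FIRST = { ';' }
  F → ; id: FIRST = { ';' }
Productions for Y:
  Y → S L: FIRST = { 'g' }
  Y → ; ;: FIRST = { ';' }
  Y → / ) /: FIRST = { '/' }
S, L have only one production, so no FIRST/FIRST conflict is possible there.

Conflict for F: F → L id and F → ; id
  Overlap: { ';' }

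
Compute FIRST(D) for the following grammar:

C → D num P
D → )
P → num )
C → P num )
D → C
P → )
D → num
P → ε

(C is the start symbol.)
{ ')', 'num' }

FIRST sets of the other non-terminals involved (by the same procedure, iterated to a fixed point):
  FIRST(C) = { ')', 'num' }

From D → ):
  - ')' is a terminal: add ')' and stop
From D → C:
  - C is a non-terminal: add FIRST(C) \ {ε} = { ')', 'num' }
    C is not nullable, so stop
From D → num:
  - num is a terminal: add 'num' and stop

Collecting: FIRST(D) = { ')', 'num' }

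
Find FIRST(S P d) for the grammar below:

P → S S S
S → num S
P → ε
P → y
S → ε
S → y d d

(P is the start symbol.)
FIRST sets of the non-terminals involved (from the grammar, by fixed-point iteration):
  FIRST(S) = { 'num', 'y', ε }
  FIRST(P) = { 'num', 'y', ε }

To compute FIRST(S P d), process the symbols left to right:
Symbol S is a non-terminal. Add FIRST(S) \ {ε} = { 'num', 'y' }
S is nullable (ε ∈ FIRST(S)), continue to the next symbol.
Symbol P is a non-terminal. Add FIRST(P) \ {ε} = { 'num', 'y' }
P is nullable (ε ∈ FIRST(P)), continue to the next symbol.
Symbol d is a terminal. Add 'd' and stop.
FIRST(S P d) = { 'd', 'num', 'y' }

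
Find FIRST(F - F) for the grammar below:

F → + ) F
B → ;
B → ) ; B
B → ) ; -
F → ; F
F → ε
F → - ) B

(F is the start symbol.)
FIRST sets of the non-terminals involved (from the grammar, by fixed-point iteration):
  FIRST(F) = { '+', '-', ';', ε }

To compute FIRST(F - F), process the symbols left to right:
Symbol F is a non-terminal. Add FIRST(F) \ {ε} = { '+', '-', ';' }
F is nullable (ε ∈ FIRST(F)), continue to the next symbol.
Symbol - is a terminal. Add '-' and stop.
FIRST(F - F) = { '+', '-', ';' }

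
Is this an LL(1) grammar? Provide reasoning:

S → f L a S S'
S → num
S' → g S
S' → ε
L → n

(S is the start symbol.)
No. Predict set conflict for S': { 'g' }

A grammar is LL(1) if for each non-terminal N with multiple productions, the predict sets of those productions are pairwise disjoint, where PREDICT(N → α) = (FIRST(α) \ {ε}) ∪ (FOLLOW(N) if α ⇒* ε).

Relevant sets:
  FOLLOW(S') = { $, 'g' }

For S:
  PREDICT(S → f L a S S') = { 'f' }
  PREDICT(S → num) = { 'num' }
For S':
  PREDICT(S' → g S) = { 'g' }
  PREDICT(S' → ε) = { $, 'g' }
L has a single production, so nothing to check there.

Conflict found: Predict set conflict for S': { 'g' }
The grammar is NOT LL(1).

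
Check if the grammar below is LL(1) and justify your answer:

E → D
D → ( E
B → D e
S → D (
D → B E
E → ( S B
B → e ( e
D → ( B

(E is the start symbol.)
No. Predict set conflict for E: { '(' }

A grammar is LL(1) if for each non-terminal N with multiple productions, the predict sets of those productions are pairwise disjoint, where PREDICT(N → α) = (FIRST(α) \ {ε}) ∪ (FOLLOW(N) if α ⇒* ε).

Relevant sets:
  FIRST(D) = { '(', 'e' }
  FIRST(B) = { '(', 'e' }

For E:
  PREDICT(E → D) = { '(', 'e' }
  PREDICT(E → '(' S B) = { '(' }
For D:
  PREDICT(D → '(' E) = { '(' }
  PREDICT(D → B E) = { '(', 'e' }
  PREDICT(D → '(' B) = { '(' }
For B:
  PREDICT(B → D e) = { '(', 'e' }
  PREDICT(B → e '(' e) = { 'e' }
S has a single production, so nothing to check there.

Conflict found: Predict set conflict for E: { '(' }
The grammar is NOT LL(1).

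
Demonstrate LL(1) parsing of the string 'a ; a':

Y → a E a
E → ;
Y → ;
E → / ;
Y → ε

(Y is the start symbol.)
LL(1) parsing maintains a stack (initially the start symbol over $) and the input. At each step: if the stack top is a terminal, match it against the current input token; if it is a non-terminal N, replace it with the RHS of M[N, lookahead] (the unique production whose predict set contains the lookahead).

Stack is shown with the top on the left.

Stack    Input    Action
------------------------
Y $      a ; a $  output Y → a E a
a E a $  a ; a $  match 'a'
E a $    ; a $    output E → ;
; a $    ; a $    match ';'
a $      a $      match 'a'
$        $        accept

The string is accepted.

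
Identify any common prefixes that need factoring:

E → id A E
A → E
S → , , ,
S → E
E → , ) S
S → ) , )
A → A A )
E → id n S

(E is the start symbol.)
Yes, E has productions with common prefix 'id'

Left-factoring is needed when two productions for the same non-terminal
share a common prefix on the right-hand side.

Productions for E:
  E → id A E
  E → , ) S
  E → id n S
Productions for A:
  A → E
  A → A A )
Productions for S:
  S → , , ,
  S → E
  S → ) , )

Found common prefix 'id' in productions for E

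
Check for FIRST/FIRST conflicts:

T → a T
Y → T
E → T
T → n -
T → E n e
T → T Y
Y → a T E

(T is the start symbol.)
Yes. T → a T / T → E n e on { 'a' }; T → a T / T → T Y on { 'a' }; T → n '-' / T → E n e on { 'n' }; T → n '-' / T → T Y on { 'n' }; T → E n e / T → T Y on { 'a', 'n' }; Y → T / Y → a T E on { 'a' }

A FIRST/FIRST conflict occurs when two productions N → α and N → β for the same non-terminal have FIRST(α) ∩ FIRST(β) ≠ ∅ (with ε ∈ FIRST of a nullable right-hand side, so two nullable alternatives also conflict).

FIRST sets of the non-terminals at (or reachable through a nullable prefix from) the front of some alternative:
  FIRST(E) = { 'a', 'n' }
  FIRST(T) = { 'a', 'n' }

Productions for T:
  T → a T: FIRST = { 'a' }
  T → n -: FIRST = { 'n' }
  T → E n e: FIRST = { 'a', 'n' }
  T → T Y: FIRST = { 'a', 'n' }
Productions for Y:
  Y → T: FIRST = { 'a', 'n' }
  Y → a T E: FIRST = { 'a' }
E has only one production, so no FIRST/FIRST conflict is possible there.

Conflict for T: T → a T and T → E n e
  Overlap: { 'a' }
Conflict for T: T → a T and T → T Y
  Overlap: { 'a' }
Conflict for T: T → n - and T → E n e
  Overlap: { 'n' }
Conflict for T: T → n - and T → T Y
  Overlap: { 'n' }
Conflict for T: T → E n e and T → T Y
  Overlap: { 'a', 'n' }
Conflict for Y: Y → T and Y → a T E
  Overlap: { 'a' }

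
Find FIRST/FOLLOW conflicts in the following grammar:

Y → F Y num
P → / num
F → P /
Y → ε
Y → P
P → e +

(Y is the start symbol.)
No FIRST/FOLLOW conflicts.

Nullable non-terminals: Y.
FIRST sets used below: FIRST(F) = { '/', 'e' }, FIRST(P) = { '/', 'e' }

Y: nullable alternative(s) Y → ε; FOLLOW(Y) = { $, 'num' }
  Y → F Y num: FIRST \ {ε} = { '/', 'e' } — disjoint from FOLLOW(Y)
  Y → ε: FIRST \ {ε} = { } — this is the only nullable alternative, skip
  Y → P: FIRST \ {ε} = { '/', 'e' } — disjoint from FOLLOW(Y)

F, P have no nullable alternative, so no FIRST/FOLLOW check is needed there.

No FIRST/FOLLOW conflicts found.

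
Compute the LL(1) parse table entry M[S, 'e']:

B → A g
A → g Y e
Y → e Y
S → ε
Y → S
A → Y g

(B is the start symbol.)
To find M[S, 'e'], we find productions for S where 'e' is in the predict set (PREDICT(N → α) = (FIRST(α) \ {ε}) ∪ (FOLLOW(N) if α ⇒* ε)).

Relevant sets:
  FOLLOW(S) = { 'e', 'g' }

S → ε: PREDICT = { 'e', 'g' }
  'e' is in predict set, so this production goes in M[S, 'e']

M[S, 'e'] = S → ε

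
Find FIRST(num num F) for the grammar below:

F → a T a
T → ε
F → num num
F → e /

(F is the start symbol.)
To compute FIRST(num num F), process the symbols left to right:
Symbol num is a terminal. Add 'num' and stop.
FIRST(num num F) = { 'num' }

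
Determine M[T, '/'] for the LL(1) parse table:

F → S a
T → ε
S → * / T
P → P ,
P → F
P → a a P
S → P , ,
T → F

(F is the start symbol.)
To find M[T, '/'], we find productions for T where '/' is in the predict set (PREDICT(N → α) = (FIRST(α) \ {ε}) ∪ (FOLLOW(N) if α ⇒* ε)).

Relevant sets:
  FIRST(F) = { '*', 'a' }
  FOLLOW(T) = { 'a' }

T → ε: PREDICT = { 'a' }
T → F: PREDICT = { '*', 'a' }

M[T, '/'] is empty (no production applies)

Answer: Empty (error entry)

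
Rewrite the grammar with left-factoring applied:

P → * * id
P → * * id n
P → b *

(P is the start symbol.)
P → * * id P'
P' → ε
P' → n
P → b *

Left-factoring transforms A → αβ₁ | αβ₂ into A → αA' and A' → β₁ | β₂
(α is the longest common prefix among the alternatives). Repeat until
no nonterminal has two alternatives with a common prefix.

Round 1: P has alternatives sharing prefix '* * id'. Introduce P': P → * * id P'
  Add: P' → ε
  Add: P' → n

No remaining common prefixes — done.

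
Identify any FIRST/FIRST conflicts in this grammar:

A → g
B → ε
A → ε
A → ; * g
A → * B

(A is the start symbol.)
Productions for A:
  A → g: FIRST = { 'g' }
  A → ε: FIRST = { ε }
  A → ; * g: FIRST = { ';' }
  A → * B: FIRST = { '*' }
B has only one production, so no FIRST/FIRST conflict is possible there.

All alternatives of each non-terminal have pairwise disjoint FIRST sets.

Answer: No FIRST/FIRST conflicts.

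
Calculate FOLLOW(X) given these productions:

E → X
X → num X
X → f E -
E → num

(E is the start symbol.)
To compute FOLLOW(X), find every occurrence of X on a right-hand side N → α X β: add FIRST(β) \ {ε}, and if β is empty or nullable also add FOLLOW(N). Iterate to a fixed point.

In E → X: X is at the end, add FOLLOW(E)
In X → num X: X is at the end; this adds FOLLOW(X) to itself — nothing new

The FOLLOW sets referred to above (computed the same way, to a fixed point):
  FOLLOW(E) = { $, '-' }

Taking the union: FOLLOW(X) = { $, '-' }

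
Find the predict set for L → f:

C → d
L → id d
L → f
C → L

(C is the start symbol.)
{ 'f' }

PREDICT(L → f) = (FIRST(RHS) \ {ε}) ∪ (FOLLOW(L) if ε ∈ FIRST(RHS), i.e. RHS ⇒* ε)
FIRST(f) = { 'f' }
ε ∉ FIRST(f), so FOLLOW(L) is not added.
PREDICT(L → f) = { 'f' }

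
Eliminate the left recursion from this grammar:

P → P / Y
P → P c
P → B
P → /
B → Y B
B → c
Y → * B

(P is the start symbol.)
P is directly left-recursive. The standard transformation for
  A → A α₁ | ... | A α_m | β₁ | ... | β_n
is
  A  → β₁ A' | ... | β_n A'
  A' → α₁ A' | ... | α_m A' | ε

P → B becomes P → B P'
P → / becomes P → / P'
P → P / Y becomes P' → / Y P'
P → P c becomes P' → c P'
Add P' → ε

Productions for other non-terminals are unchanged:
  B → Y B
  B → c
  Y → * B

Resulting grammar:
P → B P'
P → / P'
P' → / Y P'
P' → c P'
P' → ε
B → Y B
B → c
Y → * B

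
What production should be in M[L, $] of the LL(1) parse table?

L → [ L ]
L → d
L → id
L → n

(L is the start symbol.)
To find M[L, $], we find productions for L where $ is in the predict set (PREDICT(N → α) = (FIRST(α) \ {ε}) ∪ (FOLLOW(N) if α ⇒* ε)).

L → [ L ]: PREDICT = { '[' }
L → d: PREDICT = { 'd' }
L → id: PREDICT = { 'id' }
L → n: PREDICT = { 'n' }

M[L, $] is empty (no production applies)

Answer: Empty (error entry)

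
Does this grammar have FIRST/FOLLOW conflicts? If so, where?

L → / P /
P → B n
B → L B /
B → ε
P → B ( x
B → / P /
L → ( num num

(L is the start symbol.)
A FIRST/FOLLOW conflict occurs when a non-terminal N has a nullable alternative N → β (β ⇒* ε) and another alternative N → α with FIRST(α) ∩ FOLLOW(N) ≠ ∅: on such a lookahead the parser cannot decide between expanding α and letting N vanish via β.

Nullable non-terminals: B.
FIRST sets used below: FIRST(L) = { '(', '/' }

B: nullable alternative(s) B → ε; FOLLOW(B) = { '(', '/', 'n' }
  B → L B /: FIRST \ {ε} = { '(', '/' } — overlaps FOLLOW(B) on { '(', '/' }: CONFLICT
  B → ε: FIRST \ {ε} = { } — this is the only nullable alternative, skip
  B → / P /: FIRST \ {ε} = { '/' } — overlaps FOLLOW(B) on { '/' }: CONFLICT

L, P have no nullable alternative, so no FIRST/FOLLOW check is needed there.

So the grammar has 2 FIRST/FOLLOW conflicts (marked CONFLICT above).

Answer: Yes. B → L B '/' with FOLLOW(B) on { '(', '/' }; B → '/' P '/' with FOLLOW(B) on { '/' }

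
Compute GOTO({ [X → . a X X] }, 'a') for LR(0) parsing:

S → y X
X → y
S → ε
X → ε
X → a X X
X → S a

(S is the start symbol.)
{ [S → . y X], [S → .], [X → . S a], [X → . a X X], [X → . y], [X → .], [X → a . X X] }

GOTO(I, 'a') = CLOSURE({ [A → αX.β] : [A → α.Xβ] ∈ I, X = 'a' })

Items with dot before 'a', with the dot advanced:
  [X → . a X X] → [X → a . X X]
Closure of the advanced items:
  [X → a . X X] has the dot before X: add [X → . y], [X → .], [X → . a X X], [X → . S a]
  [X → . S a] has the dot before S: add [S → . y X], [S → .]

GOTO = { [S → . y X], [S → .], [X → . S a], [X → . a X X], [X → . y], [X → .], [X → a . X X] }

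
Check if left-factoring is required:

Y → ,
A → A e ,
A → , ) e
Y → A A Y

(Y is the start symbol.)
No, left-factoring is not needed

Left-factoring is needed when two productions for the same non-terminal
share a common prefix on the right-hand side.

Productions for Y:
  Y → ,
  Y → A A Y
Productions for A:
  A → A e ,
  A → , ) e

No common prefixes found.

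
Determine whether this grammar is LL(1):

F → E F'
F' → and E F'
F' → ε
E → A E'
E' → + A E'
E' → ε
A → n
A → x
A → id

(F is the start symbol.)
Yes, the grammar is LL(1).

Relevant sets:
  FOLLOW(F') = { $ }
  FOLLOW(E') = { $, 'and' }

For F':
  PREDICT(F' → and E F') = { 'and' }
  PREDICT(F' → ε) = { $ }
For E':
  PREDICT(E' → '+' A E') = { '+' }
  PREDICT(E' → ε) = { $, 'and' }
For A:
  PREDICT(A → n) = { 'n' }
  PREDICT(A → x) = { 'x' }
  PREDICT(A → id) = { 'id' }
F, E have a single production, so nothing to check there.

All predict sets are disjoint. The grammar IS LL(1).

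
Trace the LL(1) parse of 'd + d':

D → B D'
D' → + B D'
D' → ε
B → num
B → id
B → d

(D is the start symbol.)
Stack is shown with the top on the left.

Stack     Input    Action
-------------------------
D $       d + d $  output D → B D'
B D' $    d + d $  output B → d
d D' $    d + d $  match 'd'
D' $      + d $    output D' → + B D'
+ B D' $  + d $    match '+'
B D' $    d $      output B → d
d D' $    d $      match 'd'
D' $      $        output D' → ε
$         $        accept

The string is accepted.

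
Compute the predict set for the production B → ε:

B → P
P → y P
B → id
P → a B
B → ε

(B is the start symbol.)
PREDICT(B → ε) = (FIRST(RHS) \ {ε}) ∪ (FOLLOW(B) if ε ∈ FIRST(RHS), i.e. RHS ⇒* ε)
The right-hand side is ε (FIRST(ε) = { ε }), so the predict set is FOLLOW(B) = { $ }
PREDICT(B → ε) = { $ }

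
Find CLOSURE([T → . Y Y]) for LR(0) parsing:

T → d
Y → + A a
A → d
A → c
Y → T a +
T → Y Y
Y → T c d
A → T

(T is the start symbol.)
{ [T → . Y Y], [T → . d], [Y → . + A a], [Y → . T a +], [Y → . T c d] }

Start with: [T → . Y Y]
  [T → . Y Y] has the dot before Y: add [Y → . + A a], [Y → . T a +], [Y → . T c d]
  [Y → . T a +] has the dot before T: add [T → . d]
No further items can be added.

CLOSURE = { [T → . Y Y], [T → . d], [Y → . + A a], [Y → . T a +], [Y → . T c d] }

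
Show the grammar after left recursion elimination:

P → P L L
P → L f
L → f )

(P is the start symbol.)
P is directly left-recursive. The standard transformation for
  A → A α₁ | ... | A α_m | β₁ | ... | β_n
is
  A  → β₁ A' | ... | β_n A'
  A' → α₁ A' | ... | α_m A' | ε

P → L f becomes P → L f P'
P → P L L becomes P' → L L P'
Add P' → ε

Productions for other non-terminals are unchanged:
  L → f )

Resulting grammar:
P → L f P'
P' → L L P'
P' → ε
L → f )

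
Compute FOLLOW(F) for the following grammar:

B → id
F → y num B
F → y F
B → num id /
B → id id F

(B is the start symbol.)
To compute FOLLOW(F), find every occurrence of F on a right-hand side N → α F β: add FIRST(β) \ {ε}, and if β is empty or nullable also add FOLLOW(N). Iterate to a fixed point.

In F → y F: F is at the end; this adds FOLLOW(F) to itself — nothing new
In B → id id F: F is at the end, add FOLLOW(B)

The FOLLOW sets referred to above (computed the same way, to a fixed point):
  FOLLOW(B) = { $ }

Taking the union: FOLLOW(F) = { $ }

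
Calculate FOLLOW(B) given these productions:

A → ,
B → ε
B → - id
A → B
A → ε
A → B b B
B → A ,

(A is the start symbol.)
{ $, ',', 'b' }

To compute FOLLOW(B), find every occurrence of B on a right-hand side N → α B β: add FIRST(β) \ {ε}, and if β is empty or nullable also add FOLLOW(N). Iterate to a fixed point.

In A → B: B is at the end, add FOLLOW(A)
In A → B b B: B is followed by b B, add FIRST(b B) \ {ε} = { 'b' }
In A → B b B: B is at the end, add FOLLOW(A)

The FOLLOW sets referred to above (computed the same way, to a fixed point):
  FOLLOW(A) = { $, ',' }

Taking the union: FOLLOW(B) = { $, ',', 'b' }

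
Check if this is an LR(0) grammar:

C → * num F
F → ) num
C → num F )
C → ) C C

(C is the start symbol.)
A grammar is LR(0) if no state in the canonical LR(0) collection has:
  - both a shift item (dot before a terminal) and a complete item (shift-reduce conflict), or
  - two or more complete items (reduce-reduce conflict; the accept item [C' → C .] counts as a complete item here).

Augment with C' → C and build the canonical LR(0) collection (I0 = CLOSURE({[C' → . C]}), then GOTO on every symbol after a dot until no new states appear). It has 13 states:
  I0: { [C → . ) C C], [C → . * num F], [C → . num F )], [C' → . C] }  — shift
  I1: { [C → ) . C C], [C → . ) C C], [C → . * num F], [C → . num F )] }  — shift
  I2: { [C → * . num F] }  — shift
  I3: { [C' → C .] }  — accept
  I4: { [C → num . F )], [F → . ) num] }  — shift
  I5: { [F → ) . num] }  — shift
  I6: { [C → num F . )] }  — shift
  I7: { [C → num F ) .] }  — reduce
  I8: { [F → ) num .] }  — reduce
  I9: { [C → * num . F], [F → . ) num] }  — shift
  I10: { [C → * num F .] }  — reduce
  I11: { [C → ) C . C], [C → . ) C C], [C → . * num F], [C → . num F )] }  — shift
  I12: { [C → ) C C .] }  — reduce

Every state is either a pure shift/goto state or contains exactly one complete item and nothing to shift — no conflicts. The grammar is LR(0).

Answer: Yes, the grammar is LR(0)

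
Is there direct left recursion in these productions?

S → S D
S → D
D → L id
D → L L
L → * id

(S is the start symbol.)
Yes, S is left-recursive

S → S D: LEFT RECURSIVE (starts with S)
S → D: starts with D
D → L id: starts with L
D → L L: starts with L
L → * id: starts with '*'

The grammar has direct left recursion on: S.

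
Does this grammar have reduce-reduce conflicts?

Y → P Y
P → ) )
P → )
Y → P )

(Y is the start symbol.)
Yes — I4: [P → ) .] vs [Y → P ) .]

Augment with Y' → Y and build the canonical LR(0) collection (I0 = CLOSURE({[Y' → . Y]}), then GOTO on every symbol after a dot until no new states appear). It has 7 states:
  I0: { [P → . ) )], [P → . )], [Y → . P )], [Y → . P Y], [Y' → . Y] }  — shift
  I1: { [P → ) . )], [P → ) .] }  — shift, reduce
  I2: { [P → . ) )], [P → . )], [Y → . P )], [Y → . P Y], [Y → P . )], [Y → P . Y] }  — shift
  I3: { [Y' → Y .] }  — accept
  I4: { [P → ) . )], [P → ) .], [Y → P ) .] }  — shift, 2 reduces
  I5: { [Y → P Y .] }  — reduce
  I6: { [P → ) ) .] }  — reduce

I4 contains complete items [P → ) .], [Y → P ) .] — reduce-reduce conflict.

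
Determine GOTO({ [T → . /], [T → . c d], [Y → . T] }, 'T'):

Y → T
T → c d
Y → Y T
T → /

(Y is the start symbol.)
{ [Y → T .] }

GOTO(I, 'T') = CLOSURE({ [A → αX.β] : [A → α.Xβ] ∈ I, X = 'T' })

Items with dot before 'T', with the dot advanced:
  [Y → . T] → [Y → T .]
Closure adds nothing (no advanced item has the dot before a non-terminal).

GOTO = { [Y → T .] }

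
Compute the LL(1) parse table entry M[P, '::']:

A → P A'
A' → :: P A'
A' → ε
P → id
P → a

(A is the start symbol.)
To find M[P, '::'], we find productions for P where '::' is in the predict set (PREDICT(N → α) = (FIRST(α) \ {ε}) ∪ (FOLLOW(N) if α ⇒* ε)).

P → id: PREDICT = { 'id' }
P → a: PREDICT = { 'a' }

M[P, '::'] is empty (no production applies)

Answer: Empty (error entry)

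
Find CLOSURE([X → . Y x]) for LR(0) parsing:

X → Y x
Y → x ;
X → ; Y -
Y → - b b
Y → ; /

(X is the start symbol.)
{ [X → . Y x], [Y → . - b b], [Y → . ; /], [Y → . x ;] }

To compute CLOSURE, for each item [A → α.Bβ] where B is a non-terminal, add [B → .γ] for all productions B → γ; repeat for the newly added items until nothing changes.

Start with: [X → . Y x]
  [X → . Y x] has the dot before Y: add [Y → . x ;], [Y → . - b b], [Y → . ; /]
No further items can be added.

CLOSURE = { [X → . Y x], [Y → . - b b], [Y → . ; /], [Y → . x ;] }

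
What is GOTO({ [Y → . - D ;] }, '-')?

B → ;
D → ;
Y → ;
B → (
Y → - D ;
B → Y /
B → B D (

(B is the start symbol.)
GOTO(I, '-') = CLOSURE({ [A → αX.β] : [A → α.Xβ] ∈ I, X = '-' })

Items with dot before '-', with the dot advanced:
  [Y → . - D ;] → [Y → - . D ;]
Closure of the advanced items:
  [Y → - . D ;] has the dot before D: add [D → . ;]

GOTO = { [D → . ;], [Y → - . D ;] }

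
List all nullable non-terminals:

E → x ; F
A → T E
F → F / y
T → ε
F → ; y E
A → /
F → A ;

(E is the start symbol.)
{ 'T' }

A non-terminal is nullable if it can derive ε (the empty string): either it has an ε-production, or it has a production whose right-hand side consists entirely of nullable non-terminals.

ε-productions: T → ε
So T is immediately nullable.
No further non-terminal can be added: every production for the remaining non-terminals contains a terminal or a non-nullable non-terminal.
Nullable = { 'T' }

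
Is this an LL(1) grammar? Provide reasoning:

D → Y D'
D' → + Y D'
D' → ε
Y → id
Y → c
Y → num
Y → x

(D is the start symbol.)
Yes, the grammar is LL(1).

Relevant sets:
  FOLLOW(D') = { $ }

For D':
  PREDICT(D' → '+' Y D') = { '+' }
  PREDICT(D' → ε) = { $ }
For Y:
  PREDICT(Y → id) = { 'id' }
  PREDICT(Y → c) = { 'c' }
  PREDICT(Y → num) = { 'num' }
  PREDICT(Y → x) = { 'x' }
D has a single production, so nothing to check there.

All predict sets are disjoint. The grammar IS LL(1).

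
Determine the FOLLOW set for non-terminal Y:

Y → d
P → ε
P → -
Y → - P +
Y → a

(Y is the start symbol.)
{ $ }

To compute FOLLOW(Y), find every occurrence of Y on a right-hand side N → α Y β: add FIRST(β) \ {ε}, and if β is empty or nullable also add FOLLOW(N). Iterate to a fixed point.

Y is the start symbol, so $ ∈ FOLLOW(Y).
Y does not occur on any right-hand side.

Taking the union: FOLLOW(Y) = { $ }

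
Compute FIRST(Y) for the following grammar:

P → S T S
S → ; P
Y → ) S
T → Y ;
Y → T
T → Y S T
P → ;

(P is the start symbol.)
To compute FIRST(Y), examine every production with Y on the left-hand side, reading each right-hand side left to right until a non-nullable symbol is reached.

FIRST sets of the other non-terminals involved (by the same procedure, iterated to a fixed point):
  FIRST(T) = { ')' }

From Y → ) S:
  - ')' is a terminal: add ')' and stop
From Y → T:
  - T is a non-terminal: add FIRST(T) \ {ε} = { ')' }
    T is not nullable, so stop

Collecting: FIRST(Y) = { ')' }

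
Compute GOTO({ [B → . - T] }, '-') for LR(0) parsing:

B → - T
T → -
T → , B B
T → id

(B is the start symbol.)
GOTO(I, '-') = CLOSURE({ [A → αX.β] : [A → α.Xβ] ∈ I, X = '-' })

Items with dot before '-', with the dot advanced:
  [B → . - T] → [B → - . T]
Closure of the advanced items:
  [B → - . T] has the dot before T: add [T → . -], [T → . , B B], [T → . id]

GOTO = { [B → - . T], [T → . , B B], [T → . -], [T → . id] }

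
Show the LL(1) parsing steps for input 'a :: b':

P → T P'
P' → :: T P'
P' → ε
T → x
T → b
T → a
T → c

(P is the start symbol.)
LL(1) parsing maintains a stack (initially the start symbol over $) and the input. At each step: if the stack top is a terminal, match it against the current input token; if it is a non-terminal N, replace it with the RHS of M[N, lookahead] (the unique production whose predict set contains the lookahead).

Stack is shown with the top on the left.

Stack      Input     Action
---------------------------
P $        a :: b $  output P → T P'
T P' $     a :: b $  output T → a
a P' $     a :: b $  match 'a'
P' $       :: b $    output P' → :: T P'
:: T P' $  :: b $    match '::'
T P' $     b $       output T → b
b P' $     b $       match 'b'
P' $       $         output P' → ε
$          $         accept

The string is accepted.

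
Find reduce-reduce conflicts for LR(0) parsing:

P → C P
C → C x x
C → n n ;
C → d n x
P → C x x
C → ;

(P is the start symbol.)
Yes — I12: [C → C x x .] vs [P → C x x .]

A reduce-reduce conflict occurs when an LR(0) state has two complete items [A → α .] and [B → β .] — both call for a reduction, and with no lookahead the parser cannot choose between them.

Augment with P' → P and build the canonical LR(0) collection (I0 = CLOSURE({[P' → . P]}), then GOTO on every symbol after a dot until no new states appear). It has 13 states:
  I0: { [C → . ;], [C → . C x x], [C → . d n x], [C → . n n ;], [P → . C P], [P → . C x x], [P' → . P] }  — shift
  I1: { [C → ; .] }  — reduce
  I2: { [C → . ;], [C → . C x x], [C → . d n x], [C → . n n ;], [C → C . x x], [P → . C P], [P → . C x x], [P → C . P], [P → C . x x] }  — shift
  I3: { [P' → P .] }  — accept
  I4: { [C → d . n x] }  — shift
  I5: { [C → n . n ;] }  — shift
  I6: { [C → n n . ;] }  — shift
  I7: { [C → n n ; .] }  — reduce
  I8: { [C → d n . x] }  — shift
  I9: { [C → d n x .] }  — reduce
  I10: { [P → C P .] }  — reduce
  I11: { [C → C x . x], [P → C x . x] }  — shift
  I12: { [C → C x x .], [P → C x x .] }  — 2 reduces

I12 contains complete items [C → C x x .], [P → C x x .] — reduce-reduce conflict.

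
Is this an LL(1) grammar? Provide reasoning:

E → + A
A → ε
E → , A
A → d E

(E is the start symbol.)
A grammar is LL(1) if for each non-terminal N with multiple productions, the predict sets of those productions are pairwise disjoint, where PREDICT(N → α) = (FIRST(α) \ {ε}) ∪ (FOLLOW(N) if α ⇒* ε).

Relevant sets:
  FOLLOW(A) = { $ }

For E:
  PREDICT(E → '+' A) = { '+' }
  PREDICT(E → ',' A) = { ',' }
For A:
  PREDICT(A → ε) = { $ }
  PREDICT(A → d E) = { 'd' }

All predict sets are disjoint. The grammar IS LL(1).

Answer: Yes, the grammar is LL(1).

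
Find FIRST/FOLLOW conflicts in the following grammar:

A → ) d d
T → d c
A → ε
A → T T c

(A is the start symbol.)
No FIRST/FOLLOW conflicts.

A FIRST/FOLLOW conflict occurs when a non-terminal N has a nullable alternative N → β (β ⇒* ε) and another alternative N → α with FIRST(α) ∩ FOLLOW(N) ≠ ∅: on such a lookahead the parser cannot decide between expanding α and letting N vanish via β.

Nullable non-terminals: A.
FIRST sets used below: FIRST(T) = { 'd' }

A: nullable alternative(s) A → ε; FOLLOW(A) = { $ }
  A → ) d d: FIRST \ {ε} = { ')' } — disjoint from FOLLOW(A)
  A → ε: FIRST \ {ε} = { } — this is the only nullable alternative, skip
  A → T T c: FIRST \ {ε} = { 'd' } — disjoint from FOLLOW(A)

T has no nullable alternative, so no FIRST/FOLLOW check is needed there.

No FIRST/FOLLOW conflicts found.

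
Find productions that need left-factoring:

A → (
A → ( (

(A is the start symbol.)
Left-factoring is needed when two productions for the same non-terminal
share a common prefix on the right-hand side.

Productions for A:
  A → (
  A → ( (

Found common prefix '(' in productions for A

Answer: Yes, A has productions with common prefix '('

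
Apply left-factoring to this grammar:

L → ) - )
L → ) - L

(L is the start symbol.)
L → ) - L'
L' → )
L' → L

Left-factoring transforms A → αβ₁ | αβ₂ into A → αA' and A' → β₁ | β₂
(α is the longest common prefix among the alternatives). Repeat until
no nonterminal has two alternatives with a common prefix.

Round 1: L has alternatives sharing prefix ') -'. Introduce L': L → ) - L'
  Add: L' → )
  Add: L' → L

No remaining common prefixes — done.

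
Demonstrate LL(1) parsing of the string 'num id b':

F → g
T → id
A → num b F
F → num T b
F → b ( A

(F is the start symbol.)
Stack is shown with the top on the left.

Stack      Input       Action
-----------------------------
F $        num id b $  output F → num T b
num T b $  num id b $  match 'num'
T b $      id b $      output T → id
id b $     id b $      match 'id'
b $        b $         match 'b'
$          $           accept

The string is accepted.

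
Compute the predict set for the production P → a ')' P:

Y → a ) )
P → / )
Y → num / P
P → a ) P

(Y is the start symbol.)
PREDICT(P → a ')' P) = (FIRST(RHS) \ {ε}) ∪ (FOLLOW(P) if ε ∈ FIRST(RHS), i.e. RHS ⇒* ε)
FIRST(a ')' P) = { 'a' }
ε ∉ FIRST(a ')' P), so FOLLOW(P) is not added.
PREDICT(P → a ')' P) = { 'a' }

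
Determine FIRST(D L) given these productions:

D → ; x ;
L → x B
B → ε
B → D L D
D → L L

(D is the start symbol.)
FIRST sets of the non-terminals involved (from the grammar, by fixed-point iteration):
  FIRST(D) = { ';', 'x' }

To compute FIRST(D L), process the symbols left to right:
Symbol D is a non-terminal. Add FIRST(D) \ {ε} = { ';', 'x' }
D is not nullable (ε ∉ FIRST(D)), so stop here.
FIRST(D L) = { ';', 'x' }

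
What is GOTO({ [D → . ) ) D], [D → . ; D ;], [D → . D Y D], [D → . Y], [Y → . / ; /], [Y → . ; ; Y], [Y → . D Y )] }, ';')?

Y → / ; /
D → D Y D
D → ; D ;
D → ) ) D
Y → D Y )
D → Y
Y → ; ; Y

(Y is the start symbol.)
GOTO(I, ';') = CLOSURE({ [A → αX.β] : [A → α.Xβ] ∈ I, X = ';' })

Items with dot before ';', with the dot advanced:
  [D → . ; D ;] → [D → ; . D ;]
  [Y → . ; ; Y] → [Y → ; . ; Y]
Closure of the advanced items:
  [D → ; . D ;] has the dot before D: add [D → . D Y D], [D → . ; D ;], [D → . ) ) D], [D → . Y]
  [D → . Y] has the dot before Y: add [Y → . / ; /], [Y → . D Y )], [Y → . ; ; Y]

GOTO = { [D → . ) ) D], [D → . ; D ;], [D → . D Y D], [D → . Y], [D → ; . D ;], [Y → . / ; /], [Y → . ; ; Y], [Y → . D Y )], [Y → ; . ; Y] }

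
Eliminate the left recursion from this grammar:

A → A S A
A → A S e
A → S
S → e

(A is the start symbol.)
A is directly left-recursive. The standard transformation for
  A → A α₁ | ... | A α_m | β₁ | ... | β_n
is
  A  → β₁ A' | ... | β_n A'
  A' → α₁ A' | ... | α_m A' | ε

A → S becomes A → S A'
A → A S A becomes A' → S A A'
A → A S e becomes A' → S e A'
Add A' → ε

Productions for other non-terminals are unchanged:
  S → e

Resulting grammar:
A → S A'
A' → S A A'
A' → S e A'
A' → ε
S → e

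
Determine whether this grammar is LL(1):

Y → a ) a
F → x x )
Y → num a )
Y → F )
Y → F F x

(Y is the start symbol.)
No. Predict set conflict for Y: { 'x' }

A grammar is LL(1) if for each non-terminal N with multiple productions, the predict sets of those productions are pairwise disjoint, where PREDICT(N → α) = (FIRST(α) \ {ε}) ∪ (FOLLOW(N) if α ⇒* ε).

Relevant sets:
  FIRST(F) = { 'x' }

For Y:
  PREDICT(Y → a ')' a) = { 'a' }
  PREDICT(Y → num a ')') = { 'num' }
  PREDICT(Y → F ')') = { 'x' }
  PREDICT(Y → F F x) = { 'x' }
F has a single production, so nothing to check there.

Conflict found: Predict set conflict for Y: { 'x' }
The grammar is NOT LL(1).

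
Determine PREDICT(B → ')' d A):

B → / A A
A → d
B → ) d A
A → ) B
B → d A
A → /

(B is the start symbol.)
PREDICT(B → ')' d A) = (FIRST(RHS) \ {ε}) ∪ (FOLLOW(B) if ε ∈ FIRST(RHS), i.e. RHS ⇒* ε)
FIRST(')' d A) = { ')' }
ε ∉ FIRST(')' d A), so FOLLOW(B) is not added.
PREDICT(B → ')' d A) = { ')' }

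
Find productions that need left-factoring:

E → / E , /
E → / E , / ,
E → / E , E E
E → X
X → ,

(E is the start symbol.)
Yes, E has productions with common prefix '/ E ,'

Left-factoring is needed when two productions for the same non-terminal
share a common prefix on the right-hand side.

Productions for E:
  E → / E , /
  E → / E , / ,
  E → / E , E E
  E → X

Found common prefix '/ E ,' in productions for E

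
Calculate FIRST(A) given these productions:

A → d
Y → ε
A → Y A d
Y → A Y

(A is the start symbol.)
{ 'd' }

To compute FIRST(A), examine every production with A on the left-hand side, reading each right-hand side left to right until a non-nullable symbol is reached.

FIRST sets of the other non-terminals involved (by the same procedure, iterated to a fixed point):
  FIRST(Y) = { 'd', ε }

From A → d:
  - d is a terminal: add 'd' and stop
From A → Y A d:
  - Y is a non-terminal: add FIRST(Y) \ {ε} = { 'd' }
    Y is nullable, so continue to the next symbol
  - A is the symbol being defined: contributes nothing new
    A is not nullable, so stop

Collecting: FIRST(A) = { 'd' }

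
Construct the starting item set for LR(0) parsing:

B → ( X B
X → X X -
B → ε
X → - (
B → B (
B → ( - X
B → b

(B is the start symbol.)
First, augment the grammar with B' → B
I₀ = CLOSURE({ [B' → . B] }):
  [B' → . B] has the dot before B: add [B → . ( X B], [B → .], [B → . B (], [B → . ( - X], [B → . b]
No further items can be added.

I₀ = { [B → . ( - X], [B → . ( X B], [B → . B (], [B → . b], [B → .], [B' → . B] }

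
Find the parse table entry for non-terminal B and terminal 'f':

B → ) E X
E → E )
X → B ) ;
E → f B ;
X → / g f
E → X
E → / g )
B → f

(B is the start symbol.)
B → f

To find M[B, 'f'], we find productions for B where 'f' is in the predict set (PREDICT(N → α) = (FIRST(α) \ {ε}) ∪ (FOLLOW(N) if α ⇒* ε)).

B → ) E X: PREDICT = { ')' }
B → f: PREDICT = { 'f' }
  'f' is in predict set, so this production goes in M[B, 'f']

M[B, 'f'] = B → f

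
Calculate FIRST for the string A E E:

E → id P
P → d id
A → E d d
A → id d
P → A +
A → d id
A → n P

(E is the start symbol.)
FIRST sets of the non-terminals involved (from the grammar, by fixed-point iteration):
  FIRST(A) = { 'd', 'id', 'n' }

To compute FIRST(A E E), process the symbols left to right:
Symbol A is a non-terminal. Add FIRST(A) \ {ε} = { 'd', 'id', 'n' }
A is not nullable (ε ∉ FIRST(A)), so stop here.
FIRST(A E E) = { 'd', 'id', 'n' }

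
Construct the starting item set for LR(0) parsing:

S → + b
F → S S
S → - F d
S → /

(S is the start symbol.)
First, augment the grammar with S' → S
I₀ = CLOSURE({ [S' → . S] }):
  [S' → . S] has the dot before S: add [S → . + b], [S → . - F d], [S → . /]
No further items can be added.

I₀ = { [S → . + b], [S → . - F d], [S → . /], [S' → . S] }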